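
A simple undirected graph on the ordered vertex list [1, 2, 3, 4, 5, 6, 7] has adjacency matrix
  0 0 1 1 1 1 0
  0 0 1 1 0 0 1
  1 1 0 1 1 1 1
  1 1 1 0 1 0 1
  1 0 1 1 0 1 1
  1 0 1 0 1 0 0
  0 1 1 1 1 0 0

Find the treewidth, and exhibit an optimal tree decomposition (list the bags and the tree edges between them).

Treewidth 3.
One optimal decomposition is:
Bags: B1 = {3, 4, 5, 7}  B2 = {2, 3, 4, 7}  B3 = {1, 3, 4, 5}  B4 = {1, 3, 5, 6}
Tree: B1–B2, B1–B3, B3–B4

Every bag has size at most 4, so the width is 4 − 1 = 3 and tw(G) ≤ 3. On the other hand G contains the 4-clique {2, 3, 4, 7}. A clique must lie in a single bag of any decomposition, so no decomposition can have width below 3. Therefore the treewidth is 3.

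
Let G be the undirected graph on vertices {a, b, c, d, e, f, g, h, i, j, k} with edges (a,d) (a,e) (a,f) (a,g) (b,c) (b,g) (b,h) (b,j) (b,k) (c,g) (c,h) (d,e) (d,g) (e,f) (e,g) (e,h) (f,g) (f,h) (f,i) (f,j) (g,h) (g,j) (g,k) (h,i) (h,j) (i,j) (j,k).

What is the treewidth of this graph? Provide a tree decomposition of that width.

Treewidth 3.
One such decomposition:
Bags: B1 = {f, g, h, j}  B2 = {f, h, i, j}  B3 = {b, g, h, j}  B4 = {b, c, g, h}  B5 = {b, g, j, k}  B6 = {e, f, g, h}  B7 = {a, e, f, g}  B8 = {a, d, e, g}
Tree: B1–B2, B1–B3, B3–B4, B3–B5, B1–B6, B6–B7, B7–B8

The largest bag has 4 vertices, giving width 3; this decomposition certifies tw(G) ≤ 3. Conversely, {a, d, e, g} is a clique of size 4, and the vertices of any clique must share a bag in every tree decomposition; so some bag has ≥ 4 vertices and tw(G) ≥ 3. The upper and lower bounds meet at 3, so that is the treewidth.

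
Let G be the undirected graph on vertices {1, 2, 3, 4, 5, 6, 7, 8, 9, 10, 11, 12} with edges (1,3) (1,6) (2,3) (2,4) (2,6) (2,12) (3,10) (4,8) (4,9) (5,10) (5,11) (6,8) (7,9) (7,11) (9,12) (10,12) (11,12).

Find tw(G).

A width-3 tree decomposition is:
Bags: B1 = {5, 7, 9, 11}  B2 = {5, 9, 11, 12}  B3 = {5, 9, 10, 12}  B4 = {4, 9, 10, 12}  B5 = {2, 4, 10, 12}  B6 = {2, 3, 4, 10}  B7 = {2, 3, 4, 8}  B8 = {2, 3, 6, 8}  B9 = {1, 3, 6, 8}
Tree: B1–B2, B2–B3, B3–B4, B4–B5, B5–B6, B6–B7, B7–B8, B8–B9
The largest bag has 4 vertices, giving width 3; this decomposition certifies tw(G) ≤ 3. For the lower bound: the 4 vertex sets {5,7,11}, {9}, {12}, {2,3,4,10} are disjoint, each induces a connected subgraph, and every pair is joined by at least one edge of G. Contracting each set to a single vertex therefore yields K_{4} as a minor, and since treewidth is minor-monotone, tw(G) ≥ tw(K_{4}) = 3. Therefore the treewidth is 3.

3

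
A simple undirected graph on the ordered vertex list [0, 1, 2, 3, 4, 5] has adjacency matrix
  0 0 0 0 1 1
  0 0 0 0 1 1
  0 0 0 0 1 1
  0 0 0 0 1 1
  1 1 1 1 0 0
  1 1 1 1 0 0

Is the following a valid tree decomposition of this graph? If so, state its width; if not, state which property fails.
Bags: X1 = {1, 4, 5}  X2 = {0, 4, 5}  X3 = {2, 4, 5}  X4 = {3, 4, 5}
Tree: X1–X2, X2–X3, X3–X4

Checking the three conditions: (i) the bags cover all of {0, 1, 2, 3, 4, 5}; (ii) for each edge, some bag contains both endpoints; (iii) the bags containing any fixed vertex form a subtree. All hold, so the decomposition is valid with width 3 − 1 = 2.

Yes; width 2.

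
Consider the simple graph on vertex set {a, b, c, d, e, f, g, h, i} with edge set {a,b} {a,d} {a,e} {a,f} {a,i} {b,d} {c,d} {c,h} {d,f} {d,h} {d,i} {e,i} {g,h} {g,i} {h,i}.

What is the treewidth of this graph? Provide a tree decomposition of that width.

Treewidth 2.
One optimal decomposition is:
Bags: B1 = {g, h, i}  B2 = {d, h, i}  B3 = {a, d, i}  B4 = {a, b, d}  B5 = {c, d, h}  B6 = {a, e, i}  B7 = {a, d, f}
Tree: B1–B2, B2–B3, B3–B4, B2–B5, B3–B6, B4–B7

The largest bag has 3 vertices, giving width 2; this decomposition certifies tw(G) ≤ 2. On the other hand G contains the 3-clique {c, d, h}. A clique must lie in a single bag of any decomposition, so no decomposition can have width below 2. Combining the bounds, tw(G) = 2.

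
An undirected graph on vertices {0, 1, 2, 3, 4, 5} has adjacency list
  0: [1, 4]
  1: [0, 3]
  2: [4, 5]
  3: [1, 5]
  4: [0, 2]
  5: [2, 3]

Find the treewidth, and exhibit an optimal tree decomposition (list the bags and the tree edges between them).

Treewidth 2.
Bags: B1 = {1, 3, 5}  B2 = {1, 2, 5}  B3 = {1, 2, 4}  B4 = {0, 1, 4}
Tree: B1–B2, B2–B3, B3–B4

The largest bag has 3 vertices, giving width 2; this decomposition certifies tw(G) ≤ 2. Since 1–3–5–2–4–0–1 is a cycle in G, G is not acyclic. Forests are exactly the graphs of treewidth ≤ 1, so tw(G) ≥ 2. Therefore the treewidth is 2.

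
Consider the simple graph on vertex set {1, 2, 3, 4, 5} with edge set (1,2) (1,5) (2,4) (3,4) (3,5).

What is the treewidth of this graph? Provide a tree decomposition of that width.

Treewidth 2.
Bags: B1 = {1, 2, 4}  B2 = {1, 3, 4}  B3 = {1, 3, 5}
Tree: B1–B2, B2–B3

Each bag holds 3 vertices, so the decomposition has width 2, which upper-bounds the treewidth. For the lower bound, G contains the cycle 1–2–4–3–5–1, so G is not a forest; only forests have treewidth ≤ 1, hence tw(G) ≥ 2. Therefore the treewidth is 2.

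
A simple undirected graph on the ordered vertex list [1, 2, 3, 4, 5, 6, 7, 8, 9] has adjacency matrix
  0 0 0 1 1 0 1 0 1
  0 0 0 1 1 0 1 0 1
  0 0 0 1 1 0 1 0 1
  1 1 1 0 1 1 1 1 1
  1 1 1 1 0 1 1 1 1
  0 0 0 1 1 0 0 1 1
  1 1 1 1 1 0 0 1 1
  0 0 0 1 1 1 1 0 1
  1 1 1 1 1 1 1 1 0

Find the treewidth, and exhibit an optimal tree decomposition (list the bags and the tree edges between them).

Every bag has size at most 5, so the width is 5 − 1 = 4 and tw(G) ≤ 4. Conversely, {4, 5, 6, 8, 9} is a clique of size 5, and the vertices of any clique must share a bag in every tree decomposition; so some bag has ≥ 5 vertices and tw(G) ≥ 4. Combining the bounds, tw(G) = 4.

Treewidth 4.
One optimal decomposition is:
Bags: B1 = {2, 4, 5, 7, 9}  B2 = {4, 5, 7, 8, 9}  B3 = {3, 4, 5, 7, 9}  B4 = {1, 4, 5, 7, 9}  B5 = {4, 5, 6, 8, 9}
Tree: B1–B2, B2–B3, B2–B4, B2–B5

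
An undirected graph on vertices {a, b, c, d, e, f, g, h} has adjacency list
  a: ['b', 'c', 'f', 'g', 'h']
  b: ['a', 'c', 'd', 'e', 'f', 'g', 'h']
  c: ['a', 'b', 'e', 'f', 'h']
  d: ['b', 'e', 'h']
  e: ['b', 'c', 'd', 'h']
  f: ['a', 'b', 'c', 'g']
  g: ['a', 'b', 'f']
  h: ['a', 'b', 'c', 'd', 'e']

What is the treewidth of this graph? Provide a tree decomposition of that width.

Treewidth 3.
One such decomposition:
Bags: B1 = {b, d, e, h}  B2 = {b, c, e, h}  B3 = {a, b, c, h}  B4 = {a, b, c, f}  B5 = {a, b, f, g}
Tree: B1–B2, B2–B3, B3–B4, B4–B5

The largest bag has 4 vertices, giving width 3; this decomposition certifies tw(G) ≤ 3. On the other hand G contains the 4-clique {a, b, f, g}. A clique must lie in a single bag of any decomposition, so no decomposition can have width below 3. Hence tw(G) = 3 exactly.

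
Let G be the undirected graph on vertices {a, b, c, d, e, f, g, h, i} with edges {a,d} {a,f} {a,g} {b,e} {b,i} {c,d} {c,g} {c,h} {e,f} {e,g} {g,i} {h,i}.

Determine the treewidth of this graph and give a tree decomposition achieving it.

Each bag holds 4 vertices, so the decomposition has width 3, which upper-bounds the treewidth. For the lower bound: the 4 vertex sets {b,h,i}, {c}, {g}, {a,d,e,f} are disjoint, each induces a connected subgraph, and every pair is joined by at least one edge of G. Contracting each set to a single vertex therefore yields K_{4} as a minor, and since treewidth is minor-monotone, tw(G) ≥ tw(K_{4}) = 3. The upper and lower bounds meet at 3, so that is the treewidth.

Treewidth 3.
One such decomposition:
Bags: B1 = {b, c, h, i}  B2 = {b, c, g, i}  B3 = {b, c, e, g}  B4 = {c, d, e, g}  B5 = {a, d, e, g}  B6 = {a, d, e, f}
Tree: B1–B2, B2–B3, B3–B4, B4–B5, B5–B6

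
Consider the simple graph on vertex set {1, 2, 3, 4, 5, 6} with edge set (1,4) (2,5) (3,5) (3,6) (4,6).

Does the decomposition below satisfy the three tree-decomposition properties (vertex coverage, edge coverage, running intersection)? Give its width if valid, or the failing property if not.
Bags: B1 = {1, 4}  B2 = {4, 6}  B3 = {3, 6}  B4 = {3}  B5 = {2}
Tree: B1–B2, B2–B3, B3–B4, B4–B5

A tree decomposition must satisfy three properties: every vertex lies in some bag; for every edge, both endpoints lie together in some bag; and for every vertex, the bags containing it form a connected subtree. Here vertex 5 appears in no bag, so the decomposition is invalid.

No — vertex 5 appears in no bag.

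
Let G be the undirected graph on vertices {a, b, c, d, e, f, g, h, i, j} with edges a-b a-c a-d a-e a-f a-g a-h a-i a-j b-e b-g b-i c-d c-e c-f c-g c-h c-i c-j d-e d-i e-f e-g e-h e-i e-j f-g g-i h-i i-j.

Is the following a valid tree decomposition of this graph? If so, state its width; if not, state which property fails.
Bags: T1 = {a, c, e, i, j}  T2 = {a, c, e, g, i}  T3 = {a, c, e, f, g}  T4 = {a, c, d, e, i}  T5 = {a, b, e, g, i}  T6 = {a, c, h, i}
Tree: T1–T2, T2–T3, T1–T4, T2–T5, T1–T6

No — edge (e,h) lies in no bag.

A tree decomposition must satisfy three properties: every vertex lies in some bag; for every edge, both endpoints lie together in some bag; and for every vertex, the bags containing it form a connected subtree. Here edge (e,h) lies in no bag, so the decomposition is invalid.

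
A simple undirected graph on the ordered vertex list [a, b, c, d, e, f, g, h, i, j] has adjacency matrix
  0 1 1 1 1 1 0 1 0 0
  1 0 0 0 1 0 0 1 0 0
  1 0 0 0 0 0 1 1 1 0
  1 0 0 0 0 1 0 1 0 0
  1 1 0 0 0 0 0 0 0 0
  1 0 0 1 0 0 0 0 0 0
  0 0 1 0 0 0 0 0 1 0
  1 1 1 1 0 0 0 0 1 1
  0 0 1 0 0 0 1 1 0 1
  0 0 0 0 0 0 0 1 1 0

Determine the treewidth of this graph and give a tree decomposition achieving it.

The largest bag has 3 vertices, giving width 2; this decomposition certifies tw(G) ≤ 2. On the other hand G contains the 3-clique {c, g, i}. A clique must lie in a single bag of any decomposition, so no decomposition can have width below 2. Therefore the treewidth is 2.

Treewidth 2.
One optimal decomposition is:
Bags: B1 = {a, c, h}  B2 = {a, d, h}  B3 = {a, b, h}  B4 = {c, h, i}  B5 = {a, b, e}  B6 = {c, g, i}  B7 = {h, i, j}  B8 = {a, d, f}
Tree: B1–B2, B2–B3, B1–B4, B3–B5, B4–B6, B4–B7, B2–B8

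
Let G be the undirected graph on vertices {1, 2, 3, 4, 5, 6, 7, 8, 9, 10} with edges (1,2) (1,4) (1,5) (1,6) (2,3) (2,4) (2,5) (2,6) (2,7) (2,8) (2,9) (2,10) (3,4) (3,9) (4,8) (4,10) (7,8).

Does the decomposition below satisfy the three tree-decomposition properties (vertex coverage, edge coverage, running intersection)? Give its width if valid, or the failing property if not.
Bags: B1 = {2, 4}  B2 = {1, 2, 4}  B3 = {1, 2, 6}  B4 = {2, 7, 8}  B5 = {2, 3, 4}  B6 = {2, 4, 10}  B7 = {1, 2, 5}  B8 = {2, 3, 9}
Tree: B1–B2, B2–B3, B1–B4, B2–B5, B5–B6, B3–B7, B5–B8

A tree decomposition must satisfy three properties: every vertex lies in some bag; for every edge, both endpoints lie together in some bag; and for every vertex, the bags containing it form a connected subtree. Here edge (8,4) lies in no bag, so the decomposition is invalid.

No — edge (8,4) lies in no bag.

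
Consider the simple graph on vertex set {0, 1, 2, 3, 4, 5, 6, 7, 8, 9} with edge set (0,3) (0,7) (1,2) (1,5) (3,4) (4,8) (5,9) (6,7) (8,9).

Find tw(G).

1

A width-1 tree decomposition is:
Bags: B1 = {1, 2}  B2 = {1, 5}  B3 = {5, 9}  B4 = {8, 9}  B5 = {4, 8}  B6 = {3, 4}  B7 = {0, 3}  B8 = {0, 7}  B9 = {6, 7}
Tree: B1–B2, B2–B3, B3–B4, B4–B5, B5–B6, B6–B7, B7–B8, B8–B9
Every bag has size at most 2, so the width is 2 − 1 = 1 and tw(G) ≤ 1. Since G has at least one edge (e.g. 2–1), it is not an edgeless graph, so tw(G) ≥ 1. Therefore the treewidth is 1.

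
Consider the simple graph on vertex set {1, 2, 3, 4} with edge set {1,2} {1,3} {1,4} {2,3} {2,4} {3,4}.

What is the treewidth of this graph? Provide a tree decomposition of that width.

A single bag containing all 4 vertices is trivially a valid decomposition of width 3. On the other hand G contains the 4-clique {1, 2, 3, 4}. A clique must lie in a single bag of any decomposition, so no decomposition can have width below 3. Therefore the treewidth is 3.

Treewidth 3.
Bags: B1 = {1, 2, 3, 4}
Tree: (single bag)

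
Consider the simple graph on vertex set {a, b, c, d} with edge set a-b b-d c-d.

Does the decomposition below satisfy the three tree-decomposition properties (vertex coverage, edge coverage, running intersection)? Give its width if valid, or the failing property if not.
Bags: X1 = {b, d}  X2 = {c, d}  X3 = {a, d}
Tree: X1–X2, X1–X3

No — edge (b,a) lies in no bag.

A tree decomposition must satisfy three properties: every vertex lies in some bag; for every edge, both endpoints lie together in some bag; and for every vertex, the bags containing it form a connected subtree. Here edge (b,a) lies in no bag, so the decomposition is invalid.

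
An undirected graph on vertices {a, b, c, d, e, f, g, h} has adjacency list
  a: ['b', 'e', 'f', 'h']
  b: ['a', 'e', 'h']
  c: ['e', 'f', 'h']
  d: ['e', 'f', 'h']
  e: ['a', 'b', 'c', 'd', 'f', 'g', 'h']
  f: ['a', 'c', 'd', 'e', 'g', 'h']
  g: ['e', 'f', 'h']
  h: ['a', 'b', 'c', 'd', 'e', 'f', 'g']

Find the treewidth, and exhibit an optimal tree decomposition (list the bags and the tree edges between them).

Treewidth 3.
Bags: B1 = {a, b, e, h}  B2 = {a, e, f, h}  B3 = {d, e, f, h}  B4 = {e, f, g, h}  B5 = {c, e, f, h}
Tree: B1–B2, B2–B3, B3–B4, B3–B5

Each bag holds 4 vertices, so the decomposition has width 3, which upper-bounds the treewidth. Conversely, {d, e, f, h} is a clique of size 4, and the vertices of any clique must share a bag in every tree decomposition; so some bag has ≥ 4 vertices and tw(G) ≥ 3. Combining the bounds, tw(G) = 3.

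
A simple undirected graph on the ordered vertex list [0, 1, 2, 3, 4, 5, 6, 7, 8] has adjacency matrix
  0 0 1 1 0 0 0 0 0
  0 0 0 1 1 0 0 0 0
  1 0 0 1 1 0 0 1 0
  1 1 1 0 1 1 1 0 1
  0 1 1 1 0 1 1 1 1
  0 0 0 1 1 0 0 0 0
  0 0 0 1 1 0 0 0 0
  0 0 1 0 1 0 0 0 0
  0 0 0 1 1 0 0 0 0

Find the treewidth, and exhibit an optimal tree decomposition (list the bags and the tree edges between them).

Each bag holds 3 vertices, so the decomposition has width 2, which upper-bounds the treewidth. Conversely, {0, 2, 3} is a clique of size 3, and the vertices of any clique must share a bag in every tree decomposition; so some bag has ≥ 3 vertices and tw(G) ≥ 2. The upper and lower bounds meet at 2, so that is the treewidth.

Treewidth 2.
Bags: B1 = {2, 3, 4}  B2 = {3, 4, 5}  B3 = {2, 4, 7}  B4 = {3, 4, 6}  B5 = {3, 4, 8}  B6 = {1, 3, 4}  B7 = {0, 2, 3}
Tree: B1–B2, B1–B3, B1–B4, B1–B5, B4–B6, B1–B7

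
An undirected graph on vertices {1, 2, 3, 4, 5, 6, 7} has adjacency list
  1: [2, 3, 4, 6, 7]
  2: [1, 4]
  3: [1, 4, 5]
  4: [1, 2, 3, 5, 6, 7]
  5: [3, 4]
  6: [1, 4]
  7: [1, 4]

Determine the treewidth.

2

A width-2 tree decomposition is:
Bags: B1 = {1, 4, 7}  B2 = {1, 3, 4}  B3 = {1, 2, 4}  B4 = {1, 4, 6}  B5 = {3, 4, 5}
Tree: B1–B2, B1–B3, B2–B4, B2–B5
Each bag holds 3 vertices, so the decomposition has width 2, which upper-bounds the treewidth. Conversely, {1, 2, 4} is a clique of size 3, and the vertices of any clique must share a bag in every tree decomposition; so some bag has ≥ 3 vertices and tw(G) ≥ 2. The upper and lower bounds meet at 2, so that is the treewidth.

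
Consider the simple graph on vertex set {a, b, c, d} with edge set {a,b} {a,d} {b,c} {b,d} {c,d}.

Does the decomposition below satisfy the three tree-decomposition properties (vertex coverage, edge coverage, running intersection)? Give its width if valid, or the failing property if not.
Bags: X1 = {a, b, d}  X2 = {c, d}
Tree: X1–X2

No — edge (b,c) lies in no bag.

A tree decomposition must satisfy three properties: every vertex lies in some bag; for every edge, both endpoints lie together in some bag; and for every vertex, the bags containing it form a connected subtree. Here edge (b,c) lies in no bag, so the decomposition is invalid.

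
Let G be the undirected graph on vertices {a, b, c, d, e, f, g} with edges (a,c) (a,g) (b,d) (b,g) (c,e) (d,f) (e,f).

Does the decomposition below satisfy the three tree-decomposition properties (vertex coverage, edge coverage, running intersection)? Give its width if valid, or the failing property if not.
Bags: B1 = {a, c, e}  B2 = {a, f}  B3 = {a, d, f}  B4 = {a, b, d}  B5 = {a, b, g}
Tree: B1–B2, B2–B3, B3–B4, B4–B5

A tree decomposition must satisfy three properties: every vertex lies in some bag; for every edge, both endpoints lie together in some bag; and for every vertex, the bags containing it form a connected subtree. Here edge (e,f) lies in no bag, so the decomposition is invalid.

No — edge (e,f) lies in no bag.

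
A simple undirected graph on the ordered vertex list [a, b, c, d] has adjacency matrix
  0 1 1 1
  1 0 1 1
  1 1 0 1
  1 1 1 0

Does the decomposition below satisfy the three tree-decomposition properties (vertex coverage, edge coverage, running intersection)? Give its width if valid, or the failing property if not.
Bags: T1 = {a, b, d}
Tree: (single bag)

A tree decomposition must satisfy three properties: every vertex lies in some bag; for every edge, both endpoints lie together in some bag; and for every vertex, the bags containing it form a connected subtree. Here vertex c appears in no bag, so the decomposition is invalid.

No — vertex c appears in no bag.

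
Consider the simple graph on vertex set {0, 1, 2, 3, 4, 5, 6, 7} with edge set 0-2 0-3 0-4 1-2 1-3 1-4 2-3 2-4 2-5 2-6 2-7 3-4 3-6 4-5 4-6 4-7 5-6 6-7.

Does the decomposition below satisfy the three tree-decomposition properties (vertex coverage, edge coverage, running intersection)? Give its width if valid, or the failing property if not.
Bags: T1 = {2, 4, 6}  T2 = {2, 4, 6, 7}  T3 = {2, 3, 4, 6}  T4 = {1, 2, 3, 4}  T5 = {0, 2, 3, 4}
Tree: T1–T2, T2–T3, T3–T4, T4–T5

No — vertex 5 appears in no bag.

A tree decomposition must satisfy three properties: every vertex lies in some bag; for every edge, both endpoints lie together in some bag; and for every vertex, the bags containing it form a connected subtree. Here vertex 5 appears in no bag, so the decomposition is invalid.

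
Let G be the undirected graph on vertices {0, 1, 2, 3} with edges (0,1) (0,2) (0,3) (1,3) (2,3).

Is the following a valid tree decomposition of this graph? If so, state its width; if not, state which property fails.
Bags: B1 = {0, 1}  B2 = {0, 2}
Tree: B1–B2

No — vertex 3 appears in no bag.

A tree decomposition must satisfy three properties: every vertex lies in some bag; for every edge, both endpoints lie together in some bag; and for every vertex, the bags containing it form a connected subtree. Here vertex 3 appears in no bag, so the decomposition is invalid.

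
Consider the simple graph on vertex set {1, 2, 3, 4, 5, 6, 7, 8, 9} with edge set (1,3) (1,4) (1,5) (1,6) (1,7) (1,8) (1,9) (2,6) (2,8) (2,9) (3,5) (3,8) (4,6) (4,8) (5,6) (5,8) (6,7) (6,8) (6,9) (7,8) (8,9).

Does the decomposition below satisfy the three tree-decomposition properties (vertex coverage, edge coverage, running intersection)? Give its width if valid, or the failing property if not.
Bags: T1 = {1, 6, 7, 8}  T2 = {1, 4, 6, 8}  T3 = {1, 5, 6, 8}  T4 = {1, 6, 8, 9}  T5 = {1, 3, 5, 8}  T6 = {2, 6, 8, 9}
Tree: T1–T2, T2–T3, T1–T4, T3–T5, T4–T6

Yes; width 3.

Vertex coverage: the bags together contain {1, 2, 3, 4, 5, 6, 7, 8, 9}, the full vertex set. Edge coverage: each edge of G has both endpoints in at least one bag. Running intersection: for every vertex, the bags containing it form a connected subtree. All three properties hold, so this is a valid tree decomposition of width max|bag| − 1 = 3, and hence tw(G) ≤ 3.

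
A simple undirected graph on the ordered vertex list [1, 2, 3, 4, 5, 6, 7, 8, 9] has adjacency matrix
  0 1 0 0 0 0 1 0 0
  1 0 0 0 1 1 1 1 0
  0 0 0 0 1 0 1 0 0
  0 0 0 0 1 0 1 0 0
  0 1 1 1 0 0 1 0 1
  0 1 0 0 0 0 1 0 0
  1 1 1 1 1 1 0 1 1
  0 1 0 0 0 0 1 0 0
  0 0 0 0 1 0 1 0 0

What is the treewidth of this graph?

2

A width-2 tree decomposition is:
Bags: B1 = {4, 5, 7}  B2 = {5, 7, 9}  B3 = {2, 5, 7}  B4 = {2, 7, 8}  B5 = {2, 6, 7}  B6 = {1, 2, 7}  B7 = {3, 5, 7}
Tree: B1–B2, B2–B3, B3–B4, B4–B5, B3–B6, B1–B7
The largest bag has 3 vertices, giving width 2; this decomposition certifies tw(G) ≤ 2. For the lower bound, the 3 vertices {5, 7, 9} are pairwise adjacent, and any tree decomposition puts a clique entirely inside one bag — forcing width ≥ 2. Combining the bounds, tw(G) = 2.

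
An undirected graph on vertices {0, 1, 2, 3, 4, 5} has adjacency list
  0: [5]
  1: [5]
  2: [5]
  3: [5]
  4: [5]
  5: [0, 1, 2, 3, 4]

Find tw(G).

A width-1 tree decomposition is:
Bags: B1 = {1, 5}  B2 = {2, 5}  B3 = {4, 5}  B4 = {0, 5}  B5 = {3, 5}
Tree: B1–B2, B1–B3, B3–B4, B3–B5
Every bag has size at most 2, so the width is 2 − 1 = 1 and tw(G) ≤ 1. G has an edge, so its treewidth is at least 1. Hence tw(G) = 1 exactly.

1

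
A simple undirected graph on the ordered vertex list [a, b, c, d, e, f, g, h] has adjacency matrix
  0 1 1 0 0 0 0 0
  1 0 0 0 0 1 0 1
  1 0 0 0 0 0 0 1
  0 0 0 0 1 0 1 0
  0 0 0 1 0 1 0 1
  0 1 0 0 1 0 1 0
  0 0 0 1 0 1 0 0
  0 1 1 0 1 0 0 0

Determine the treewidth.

2

A width-2 tree decomposition is:
Bags: B1 = {a, c, h}  B2 = {a, b, h}  B3 = {b, e, h}  B4 = {b, e, f}  B5 = {d, e, f}  B6 = {d, f, g}
Tree: B1–B2, B2–B3, B3–B4, B4–B5, B5–B6
Each bag holds 3 vertices, so the decomposition has width 2, which upper-bounds the treewidth. Since c–a–b–h–c is a cycle in G, G is not acyclic. Forests are exactly the graphs of treewidth ≤ 1, so tw(G) ≥ 2. Hence tw(G) = 2 exactly.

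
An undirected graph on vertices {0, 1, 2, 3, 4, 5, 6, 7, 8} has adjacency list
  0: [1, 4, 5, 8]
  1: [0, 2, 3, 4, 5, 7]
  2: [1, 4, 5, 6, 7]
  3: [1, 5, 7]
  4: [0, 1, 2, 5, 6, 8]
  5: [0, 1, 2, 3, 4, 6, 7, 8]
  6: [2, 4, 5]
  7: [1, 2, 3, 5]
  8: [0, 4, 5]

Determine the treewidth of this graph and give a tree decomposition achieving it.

The largest bag has 4 vertices, giving width 3; this decomposition certifies tw(G) ≤ 3. On the other hand G contains the 4-clique {0, 4, 5, 8}. A clique must lie in a single bag of any decomposition, so no decomposition can have width below 3. Therefore the treewidth is 3.

Treewidth 3.
One optimal decomposition is:
Bags: B1 = {2, 4, 5, 6}  B2 = {1, 2, 4, 5}  B3 = {1, 2, 5, 7}  B4 = {0, 1, 4, 5}  B5 = {0, 4, 5, 8}  B6 = {1, 3, 5, 7}
Tree: B1–B2, B2–B3, B2–B4, B4–B5, B3–B6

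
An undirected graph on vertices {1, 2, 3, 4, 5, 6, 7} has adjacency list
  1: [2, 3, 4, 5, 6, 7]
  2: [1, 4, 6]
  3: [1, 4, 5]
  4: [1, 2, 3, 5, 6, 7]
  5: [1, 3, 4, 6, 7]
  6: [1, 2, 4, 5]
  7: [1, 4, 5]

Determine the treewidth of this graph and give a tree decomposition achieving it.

The largest bag has 4 vertices, giving width 3; this decomposition certifies tw(G) ≤ 3. On the other hand G contains the 4-clique {1, 2, 4, 6}. A clique must lie in a single bag of any decomposition, so no decomposition can have width below 3. Therefore the treewidth is 3.

Treewidth 3.
One optimal decomposition is:
Bags: B1 = {1, 4, 5, 6}  B2 = {1, 2, 4, 6}  B3 = {1, 3, 4, 5}  B4 = {1, 4, 5, 7}
Tree: B1–B2, B1–B3, B3–B4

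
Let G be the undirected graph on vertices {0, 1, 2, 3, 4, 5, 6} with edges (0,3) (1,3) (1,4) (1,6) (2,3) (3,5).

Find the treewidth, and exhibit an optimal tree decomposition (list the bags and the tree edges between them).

Treewidth 1.
One such decomposition:
Bags: B1 = {1, 3}  B2 = {0, 3}  B3 = {2, 3}  B4 = {1, 4}  B5 = {3, 5}  B6 = {1, 6}
Tree: B1–B2, B1–B3, B1–B4, B1–B5, B1–B6

The largest bag has 2 vertices, giving width 1; this decomposition certifies tw(G) ≤ 1. G has an edge, so its treewidth is at least 1. Therefore the treewidth is 1.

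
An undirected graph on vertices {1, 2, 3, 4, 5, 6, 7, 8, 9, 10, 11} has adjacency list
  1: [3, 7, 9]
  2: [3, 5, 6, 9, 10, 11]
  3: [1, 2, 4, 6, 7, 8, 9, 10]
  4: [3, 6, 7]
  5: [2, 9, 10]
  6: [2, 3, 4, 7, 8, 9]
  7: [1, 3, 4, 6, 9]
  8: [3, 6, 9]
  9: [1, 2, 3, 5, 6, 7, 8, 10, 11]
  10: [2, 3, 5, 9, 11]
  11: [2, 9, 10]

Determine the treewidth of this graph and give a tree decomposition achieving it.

Treewidth 3.
Bags: B1 = {3, 6, 7, 9}  B2 = {1, 3, 7, 9}  B3 = {2, 3, 6, 9}  B4 = {2, 3, 9, 10}  B5 = {2, 9, 10, 11}  B6 = {3, 6, 8, 9}  B7 = {3, 4, 6, 7}  B8 = {2, 5, 9, 10}
Tree: B1–B2, B1–B3, B3–B4, B4–B5, B3–B6, B1–B7, B4–B8

The largest bag has 4 vertices, giving width 3; this decomposition certifies tw(G) ≤ 3. Conversely, {2, 9, 10, 11} is a clique of size 4, and the vertices of any clique must share a bag in every tree decomposition; so some bag has ≥ 4 vertices and tw(G) ≥ 3. Hence tw(G) = 3 exactly.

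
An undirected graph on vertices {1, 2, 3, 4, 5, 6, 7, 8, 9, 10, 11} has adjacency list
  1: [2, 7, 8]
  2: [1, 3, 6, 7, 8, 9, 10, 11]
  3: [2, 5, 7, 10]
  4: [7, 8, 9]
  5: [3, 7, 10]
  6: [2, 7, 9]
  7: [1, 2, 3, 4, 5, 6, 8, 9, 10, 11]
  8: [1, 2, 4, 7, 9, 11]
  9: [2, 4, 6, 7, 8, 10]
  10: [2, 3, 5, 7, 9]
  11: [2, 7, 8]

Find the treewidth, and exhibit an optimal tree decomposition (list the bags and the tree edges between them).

Treewidth 3.
Bags: B1 = {2, 7, 9, 10}  B2 = {2, 7, 8, 9}  B3 = {4, 7, 8, 9}  B4 = {2, 6, 7, 9}  B5 = {2, 3, 7, 10}  B6 = {1, 2, 7, 8}  B7 = {2, 7, 8, 11}  B8 = {3, 5, 7, 10}
Tree: B1–B2, B2–B3, B2–B4, B1–B5, B2–B6, B2–B7, B5–B8

Each bag holds 4 vertices, so the decomposition has width 3, which upper-bounds the treewidth. Conversely, {1, 2, 7, 8} is a clique of size 4, and the vertices of any clique must share a bag in every tree decomposition; so some bag has ≥ 4 vertices and tw(G) ≥ 3. Combining the bounds, tw(G) = 3.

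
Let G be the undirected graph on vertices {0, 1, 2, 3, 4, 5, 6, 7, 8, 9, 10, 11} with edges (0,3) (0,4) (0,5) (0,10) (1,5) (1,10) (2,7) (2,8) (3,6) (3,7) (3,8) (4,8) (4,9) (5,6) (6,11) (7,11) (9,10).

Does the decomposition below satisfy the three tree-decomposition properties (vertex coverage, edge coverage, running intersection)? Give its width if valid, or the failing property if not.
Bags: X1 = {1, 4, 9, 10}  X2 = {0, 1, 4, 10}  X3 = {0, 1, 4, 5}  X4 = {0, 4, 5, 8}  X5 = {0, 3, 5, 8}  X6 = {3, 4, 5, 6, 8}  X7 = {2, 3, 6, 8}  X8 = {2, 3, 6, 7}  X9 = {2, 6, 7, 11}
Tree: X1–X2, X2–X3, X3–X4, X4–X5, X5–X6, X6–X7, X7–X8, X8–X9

A tree decomposition must satisfy three properties: every vertex lies in some bag; for every edge, both endpoints lie together in some bag; and for every vertex, the bags containing it form a connected subtree. Here bags containing vertex 4 are not connected in the tree, so the decomposition is invalid.

No — bags containing vertex 4 are not connected in the tree.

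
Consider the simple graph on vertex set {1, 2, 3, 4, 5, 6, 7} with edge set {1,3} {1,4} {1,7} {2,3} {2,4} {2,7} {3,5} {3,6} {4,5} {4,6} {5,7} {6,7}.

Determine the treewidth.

3

A width-3 tree decomposition is:
Bags: B1 = {2, 3, 4, 7}  B2 = {3, 4, 5, 7}  B3 = {3, 4, 6, 7}  B4 = {1, 3, 4, 7}
Tree: B1–B2, B2–B3, B3–B4
Every bag has size at most 4, so the width is 4 − 1 = 3 and tw(G) ≤ 3. For the lower bound: the 4 vertex sets {2,7}, {4,5}, {3}, {6} are disjoint, each induces a connected subgraph, and every pair is joined by at least one edge of G. Contracting each set to a single vertex therefore yields K_{4} as a minor, and since treewidth is minor-monotone, tw(G) ≥ tw(K_{4}) = 3. The upper and lower bounds meet at 3, so that is the treewidth.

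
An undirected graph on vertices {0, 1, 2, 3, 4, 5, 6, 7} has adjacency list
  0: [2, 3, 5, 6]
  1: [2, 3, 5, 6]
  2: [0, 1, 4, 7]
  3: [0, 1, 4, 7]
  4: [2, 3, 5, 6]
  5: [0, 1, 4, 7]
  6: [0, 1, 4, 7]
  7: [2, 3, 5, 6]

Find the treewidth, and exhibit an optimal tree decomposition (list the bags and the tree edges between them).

Treewidth 4.
One optimal decomposition is:
Bags: B1 = {0, 1, 3, 4, 7}  B2 = {0, 1, 4, 6, 7}  B3 = {0, 1, 2, 4, 7}  B4 = {0, 1, 4, 5, 7}
Tree: B1–B2, B2–B3, B3–B4

Every bag has size at most 5, so the width is 5 − 1 = 4 and tw(G) ≤ 4. For the lower bound: the 5 vertex sets {1,3}, {6,7}, {2,4}, {0}, {5} are disjoint, each induces a connected subgraph, and every pair is joined by at least one edge of G. Contracting each set to a single vertex therefore yields K_{5} as a minor, and since treewidth is minor-monotone, tw(G) ≥ tw(K_{5}) = 4. Therefore the treewidth is 4.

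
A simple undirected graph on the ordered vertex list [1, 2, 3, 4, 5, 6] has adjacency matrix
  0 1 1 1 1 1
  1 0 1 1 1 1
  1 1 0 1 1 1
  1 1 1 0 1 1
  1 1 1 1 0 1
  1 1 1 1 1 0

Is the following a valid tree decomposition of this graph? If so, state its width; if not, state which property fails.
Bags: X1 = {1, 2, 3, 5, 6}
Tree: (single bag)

No — vertex 4 appears in no bag.

A tree decomposition must satisfy three properties: every vertex lies in some bag; for every edge, both endpoints lie together in some bag; and for every vertex, the bags containing it form a connected subtree. Here vertex 4 appears in no bag, so the decomposition is invalid.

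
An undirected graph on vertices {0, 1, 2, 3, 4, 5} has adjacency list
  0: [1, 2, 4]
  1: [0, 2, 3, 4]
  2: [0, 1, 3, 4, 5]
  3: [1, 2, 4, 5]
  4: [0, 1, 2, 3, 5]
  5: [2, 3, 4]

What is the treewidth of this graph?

A width-3 tree decomposition is:
Bags: B1 = {1, 2, 3, 4}  B2 = {0, 1, 2, 4}  B3 = {2, 3, 4, 5}
Tree: B1–B2, B1–B3
Every bag has size at most 4, so the width is 4 − 1 = 3 and tw(G) ≤ 3. Conversely, {0, 1, 2, 4} is a clique of size 4, and the vertices of any clique must share a bag in every tree decomposition; so some bag has ≥ 4 vertices and tw(G) ≥ 3. Hence tw(G) = 3 exactly.

3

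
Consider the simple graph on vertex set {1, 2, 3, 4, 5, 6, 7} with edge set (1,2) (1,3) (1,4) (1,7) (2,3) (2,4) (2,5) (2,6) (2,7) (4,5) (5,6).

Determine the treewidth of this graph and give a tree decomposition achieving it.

Treewidth 2.
Bags: B1 = {1, 2, 4}  B2 = {1, 2, 3}  B3 = {1, 2, 7}  B4 = {2, 4, 5}  B5 = {2, 5, 6}
Tree: B1–B2, B1–B3, B1–B4, B4–B5

The largest bag has 3 vertices, giving width 2; this decomposition certifies tw(G) ≤ 2. On the other hand G contains the 3-clique {1, 2, 3}. A clique must lie in a single bag of any decomposition, so no decomposition can have width below 2. The upper and lower bounds meet at 2, so that is the treewidth.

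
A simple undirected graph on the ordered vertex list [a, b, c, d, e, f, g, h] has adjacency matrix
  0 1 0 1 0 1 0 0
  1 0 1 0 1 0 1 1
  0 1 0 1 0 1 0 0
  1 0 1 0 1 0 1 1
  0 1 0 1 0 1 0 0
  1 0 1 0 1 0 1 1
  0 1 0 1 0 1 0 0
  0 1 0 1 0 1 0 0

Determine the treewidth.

3

A width-3 tree decomposition is:
Bags: B1 = {b, d, e, f}  B2 = {b, d, f, h}  B3 = {b, d, f, g}  B4 = {b, c, d, f}  B5 = {a, b, d, f}
Tree: B1–B2, B2–B3, B3–B4, B4–B5
Every bag has size at most 4, so the width is 4 − 1 = 3 and tw(G) ≤ 3. For the lower bound: the 4 vertex sets {b,e}, {f,h}, {d}, {g} are disjoint, each induces a connected subgraph, and every pair is joined by at least one edge of G. Contracting each set to a single vertex therefore yields K_{4} as a minor, and since treewidth is minor-monotone, tw(G) ≥ tw(K_{4}) = 3. Therefore the treewidth is 3.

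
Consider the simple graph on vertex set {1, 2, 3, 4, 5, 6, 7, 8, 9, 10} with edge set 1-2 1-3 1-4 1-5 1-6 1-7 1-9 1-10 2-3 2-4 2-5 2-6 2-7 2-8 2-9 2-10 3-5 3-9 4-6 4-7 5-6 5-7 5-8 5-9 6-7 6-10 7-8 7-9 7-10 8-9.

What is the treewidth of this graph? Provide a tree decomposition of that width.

Treewidth 4.
One such decomposition:
Bags: B1 = {1, 2, 3, 5, 9}  B2 = {1, 2, 5, 7, 9}  B3 = {1, 2, 5, 6, 7}  B4 = {2, 5, 7, 8, 9}  B5 = {1, 2, 4, 6, 7}  B6 = {1, 2, 6, 7, 10}
Tree: B1–B2, B2–B3, B2–B4, B3–B5, B5–B6

The largest bag has 5 vertices, giving width 4; this decomposition certifies tw(G) ≤ 4. For the lower bound, the 5 vertices {2, 5, 7, 8, 9} are pairwise adjacent, and any tree decomposition puts a clique entirely inside one bag — forcing width ≥ 4. Therefore the treewidth is 4.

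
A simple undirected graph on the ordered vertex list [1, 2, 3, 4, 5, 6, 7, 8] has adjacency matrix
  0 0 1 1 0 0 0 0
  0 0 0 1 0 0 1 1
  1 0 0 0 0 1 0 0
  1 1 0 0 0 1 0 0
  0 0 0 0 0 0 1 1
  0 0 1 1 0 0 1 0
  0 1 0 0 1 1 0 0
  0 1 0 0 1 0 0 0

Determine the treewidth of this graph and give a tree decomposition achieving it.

Every bag has size at most 3, so the width is 3 − 1 = 2 and tw(G) ≤ 2. The edges 3–1–4–6–3 form a cycle, so G is not a tree and its treewidth is at least 2. The upper and lower bounds meet at 2, so that is the treewidth.

Treewidth 2.
One optimal decomposition is:
Bags: B1 = {1, 3, 6}  B2 = {1, 4, 6}  B3 = {4, 6, 7}  B4 = {2, 4, 7}  B5 = {2, 5, 7}  B6 = {2, 5, 8}
Tree: B1–B2, B2–B3, B3–B4, B4–B5, B5–B6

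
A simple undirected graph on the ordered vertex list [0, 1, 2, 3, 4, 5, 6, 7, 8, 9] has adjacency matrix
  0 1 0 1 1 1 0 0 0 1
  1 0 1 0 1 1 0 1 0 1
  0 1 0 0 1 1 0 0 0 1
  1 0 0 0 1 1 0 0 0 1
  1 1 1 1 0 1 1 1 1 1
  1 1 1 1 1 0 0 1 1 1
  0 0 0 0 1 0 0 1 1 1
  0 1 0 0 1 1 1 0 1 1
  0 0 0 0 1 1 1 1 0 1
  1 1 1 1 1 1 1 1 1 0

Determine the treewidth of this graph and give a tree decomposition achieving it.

Treewidth 4.
One optimal decomposition is:
Bags: B1 = {0, 1, 4, 5, 9}  B2 = {0, 3, 4, 5, 9}  B3 = {1, 2, 4, 5, 9}  B4 = {1, 4, 5, 7, 9}  B5 = {4, 5, 7, 8, 9}  B6 = {4, 6, 7, 8, 9}
Tree: B1–B2, B1–B3, B3–B4, B4–B5, B5–B6

Every bag has size at most 5, so the width is 5 − 1 = 4 and tw(G) ≤ 4. On the other hand G contains the 5-clique {4, 5, 7, 8, 9}. A clique must lie in a single bag of any decomposition, so no decomposition can have width below 4. The upper and lower bounds meet at 4, so that is the treewidth.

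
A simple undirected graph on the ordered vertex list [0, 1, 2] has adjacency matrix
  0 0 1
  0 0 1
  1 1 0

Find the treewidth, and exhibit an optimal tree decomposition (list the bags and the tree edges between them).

Treewidth 1.
One such decomposition:
Bags: B1 = {1, 2}  B2 = {0, 2}
Tree: B1–B2

Every bag has size at most 2, so the width is 2 − 1 = 1 and tw(G) ≤ 1. G has an edge, so its treewidth is at least 1. The upper and lower bounds meet at 1, so that is the treewidth.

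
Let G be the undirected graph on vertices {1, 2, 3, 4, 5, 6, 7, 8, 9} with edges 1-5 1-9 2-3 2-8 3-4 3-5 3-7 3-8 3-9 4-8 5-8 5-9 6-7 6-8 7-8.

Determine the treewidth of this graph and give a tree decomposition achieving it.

Treewidth 2.
One optimal decomposition is:
Bags: B1 = {3, 7, 8}  B2 = {2, 3, 8}  B3 = {3, 5, 8}  B4 = {6, 7, 8}  B5 = {3, 4, 8}  B6 = {3, 5, 9}  B7 = {1, 5, 9}
Tree: B1–B2, B2–B3, B1–B4, B2–B5, B3–B6, B6–B7

Every bag has size at most 3, so the width is 3 − 1 = 2 and tw(G) ≤ 2. For the lower bound, the 3 vertices {1, 5, 9} are pairwise adjacent, and any tree decomposition puts a clique entirely inside one bag — forcing width ≥ 2. Hence tw(G) = 2 exactly.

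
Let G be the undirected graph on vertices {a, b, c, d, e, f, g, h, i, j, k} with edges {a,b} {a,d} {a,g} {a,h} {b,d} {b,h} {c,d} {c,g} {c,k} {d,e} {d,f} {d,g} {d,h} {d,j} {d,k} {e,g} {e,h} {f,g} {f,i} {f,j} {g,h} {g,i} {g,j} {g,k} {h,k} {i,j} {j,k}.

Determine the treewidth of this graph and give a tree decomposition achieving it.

Treewidth 3.
One optimal decomposition is:
Bags: B1 = {d, g, j, k}  B2 = {d, g, h, k}  B3 = {a, d, g, h}  B4 = {d, e, g, h}  B5 = {d, f, g, j}  B6 = {c, d, g, k}  B7 = {f, g, i, j}  B8 = {a, b, d, h}
Tree: B1–B2, B2–B3, B3–B4, B1–B5, B1–B6, B5–B7, B3–B8

Every bag has size at most 4, so the width is 4 − 1 = 3 and tw(G) ≤ 3. On the other hand G contains the 4-clique {d, f, g, j}. A clique must lie in a single bag of any decomposition, so no decomposition can have width below 3. Therefore the treewidth is 3.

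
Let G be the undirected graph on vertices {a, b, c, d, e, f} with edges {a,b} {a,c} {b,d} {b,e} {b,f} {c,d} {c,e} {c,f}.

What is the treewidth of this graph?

2

A width-2 tree decomposition is:
Bags: B1 = {a, b, c}  B2 = {b, c, f}  B3 = {b, c, e}  B4 = {b, c, d}
Tree: B1–B2, B2–B3, B3–B4
The largest bag has 3 vertices, giving width 2; this decomposition certifies tw(G) ≤ 2. The edges c–a–b–f–c form a cycle, so G is not a tree and its treewidth is at least 2. Combining the bounds, tw(G) = 2.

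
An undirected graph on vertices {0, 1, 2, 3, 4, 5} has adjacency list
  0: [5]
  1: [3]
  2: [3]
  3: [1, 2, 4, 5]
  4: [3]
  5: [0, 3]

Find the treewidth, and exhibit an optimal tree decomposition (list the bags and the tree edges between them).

Treewidth 1.
Bags: B1 = {3, 4}  B2 = {3, 5}  B3 = {0, 5}  B4 = {1, 3}  B5 = {2, 3}
Tree: B1–B2, B2–B3, B2–B4, B2–B5

Each bag holds 2 vertices, so the decomposition has width 1, which upper-bounds the treewidth. G has an edge, so its treewidth is at least 1. Combining the bounds, tw(G) = 1.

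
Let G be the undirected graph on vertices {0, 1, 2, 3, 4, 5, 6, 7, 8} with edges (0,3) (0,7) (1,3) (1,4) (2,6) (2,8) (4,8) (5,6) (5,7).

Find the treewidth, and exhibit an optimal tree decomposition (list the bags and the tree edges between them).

Every bag has size at most 3, so the width is 3 − 1 = 2 and tw(G) ≤ 2. The edges 7–0–3–1–4–8–2–6–5–7 form a cycle, so G is not a tree and its treewidth is at least 2. The upper and lower bounds meet at 2, so that is the treewidth.

Treewidth 2.
Bags: B1 = {0, 3, 7}  B2 = {1, 3, 7}  B3 = {1, 4, 7}  B4 = {4, 7, 8}  B5 = {2, 7, 8}  B6 = {2, 6, 7}  B7 = {5, 6, 7}
Tree: B1–B2, B2–B3, B3–B4, B4–B5, B5–B6, B6–B7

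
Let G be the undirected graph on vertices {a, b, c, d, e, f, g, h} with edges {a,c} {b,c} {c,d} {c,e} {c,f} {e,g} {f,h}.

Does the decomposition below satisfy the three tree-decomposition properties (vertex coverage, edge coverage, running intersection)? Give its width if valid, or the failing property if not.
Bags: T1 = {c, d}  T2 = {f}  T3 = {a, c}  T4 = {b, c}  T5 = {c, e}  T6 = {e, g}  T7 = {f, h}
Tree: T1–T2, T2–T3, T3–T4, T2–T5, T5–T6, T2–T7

A tree decomposition must satisfy three properties: every vertex lies in some bag; for every edge, both endpoints lie together in some bag; and for every vertex, the bags containing it form a connected subtree. Here edge (c,f) lies in no bag, so the decomposition is invalid.

No — edge (c,f) lies in no bag.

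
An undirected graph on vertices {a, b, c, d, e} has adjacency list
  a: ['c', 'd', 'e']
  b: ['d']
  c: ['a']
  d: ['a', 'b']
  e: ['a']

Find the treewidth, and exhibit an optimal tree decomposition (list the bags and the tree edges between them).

Treewidth 1.
One optimal decomposition is:
Bags: B1 = {a, d}  B2 = {a, e}  B3 = {b, d}  B4 = {a, c}
Tree: B1–B2, B1–B3, B1–B4

The largest bag has 2 vertices, giving width 1; this decomposition certifies tw(G) ≤ 1. Any graph with an edge has treewidth ≥ 1, and G has the edge a–d. Therefore the treewidth is 1.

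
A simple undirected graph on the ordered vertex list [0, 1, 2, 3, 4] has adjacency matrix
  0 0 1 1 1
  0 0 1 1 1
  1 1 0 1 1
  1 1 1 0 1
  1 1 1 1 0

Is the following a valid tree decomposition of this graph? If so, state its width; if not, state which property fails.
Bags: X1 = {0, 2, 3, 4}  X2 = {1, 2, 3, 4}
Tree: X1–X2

Checking the three conditions: (i) the bags cover all of {0, 1, 2, 3, 4}; (ii) for each edge, some bag contains both endpoints; (iii) the bags containing any fixed vertex form a subtree. All hold, so the decomposition is valid with width 4 − 1 = 3.

Yes; width 3.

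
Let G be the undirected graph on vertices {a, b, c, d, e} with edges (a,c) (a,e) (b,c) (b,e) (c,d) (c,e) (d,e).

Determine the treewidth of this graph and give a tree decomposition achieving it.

Each bag holds 3 vertices, so the decomposition has width 2, which upper-bounds the treewidth. Conversely, {c, d, e} is a clique of size 3, and the vertices of any clique must share a bag in every tree decomposition; so some bag has ≥ 3 vertices and tw(G) ≥ 2. Combining the bounds, tw(G) = 2.

Treewidth 2.
One such decomposition:
Bags: B1 = {c, d, e}  B2 = {a, c, e}  B3 = {b, c, e}
Tree: B1–B2, B1–B3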